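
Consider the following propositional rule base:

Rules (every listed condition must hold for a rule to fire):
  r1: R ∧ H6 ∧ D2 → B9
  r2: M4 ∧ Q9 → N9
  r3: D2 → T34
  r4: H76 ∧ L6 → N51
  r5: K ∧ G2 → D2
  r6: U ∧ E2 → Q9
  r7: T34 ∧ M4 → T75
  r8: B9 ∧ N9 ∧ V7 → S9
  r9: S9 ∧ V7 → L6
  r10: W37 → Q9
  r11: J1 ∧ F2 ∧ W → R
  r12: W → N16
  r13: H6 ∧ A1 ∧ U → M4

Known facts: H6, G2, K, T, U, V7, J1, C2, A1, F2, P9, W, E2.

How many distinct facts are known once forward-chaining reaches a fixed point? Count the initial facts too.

[1] r5 [K ∧ G2 → D2]; r6 [U ∧ E2 → Q9]; r11 [J1 ∧ F2 ∧ W → R]; r12 [W → N16]; r13 [H6 ∧ A1 ∧ U → M4]. ⇒ new: D2, Q9, R, N16, M4.
[2] r1 [R ∧ H6 ∧ D2 → B9]; r2 [M4 ∧ Q9 → N9]; r3 [D2 → T34]. ⇒ new: B9, N9, T34.
[3] r7 [T34 ∧ M4 → T75]; r8 [B9 ∧ N9 ∧ V7 → S9]. ⇒ new: T75, S9.
[4] r9 [S9 ∧ V7 → L6]. ⇒ new: L6.
Closure: {A1, B9, C2, D2, E2, F2, G2, H6, J1, K, L6, M4, N16, N9, P9, Q9, R, S9, T, T34, T75, U, V7, W} — 24 facts.

24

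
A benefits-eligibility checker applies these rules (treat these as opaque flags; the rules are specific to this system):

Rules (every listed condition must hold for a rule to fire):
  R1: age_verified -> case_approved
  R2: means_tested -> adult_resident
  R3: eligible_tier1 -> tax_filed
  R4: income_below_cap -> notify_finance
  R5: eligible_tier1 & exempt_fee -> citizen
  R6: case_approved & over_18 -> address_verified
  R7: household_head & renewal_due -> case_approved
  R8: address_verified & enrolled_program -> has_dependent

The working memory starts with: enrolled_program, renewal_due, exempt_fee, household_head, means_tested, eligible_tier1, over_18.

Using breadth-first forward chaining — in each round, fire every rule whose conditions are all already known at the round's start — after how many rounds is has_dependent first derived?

3

Round 1 — R2, R3, R5, R7, derive adult_resident, tax_filed, citizen, case_approved.
Round 2 — R6, derive address_verified.
Round 3 — R8, derive has_dependent.
has_dependent first appears in round 3.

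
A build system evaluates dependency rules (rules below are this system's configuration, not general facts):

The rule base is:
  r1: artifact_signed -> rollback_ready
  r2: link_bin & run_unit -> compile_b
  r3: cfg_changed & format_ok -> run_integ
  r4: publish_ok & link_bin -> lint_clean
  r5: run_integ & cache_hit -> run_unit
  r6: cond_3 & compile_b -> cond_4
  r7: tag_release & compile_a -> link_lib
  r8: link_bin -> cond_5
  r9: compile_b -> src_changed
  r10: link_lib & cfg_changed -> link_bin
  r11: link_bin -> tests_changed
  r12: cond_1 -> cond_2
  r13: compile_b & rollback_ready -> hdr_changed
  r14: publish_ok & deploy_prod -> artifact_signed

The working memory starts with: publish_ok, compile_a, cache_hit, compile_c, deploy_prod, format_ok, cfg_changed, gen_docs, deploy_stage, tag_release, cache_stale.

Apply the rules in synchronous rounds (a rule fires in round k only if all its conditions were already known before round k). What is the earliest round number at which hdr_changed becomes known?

4

Round 1 — r3, r7, r14, derive run_integ, link_lib, artifact_signed.
Round 2 — r1, r5, r10, derive rollback_ready, run_unit, link_bin.
Round 3 — r2, r4, r8, r11, derive compile_b, lint_clean, cond_5, tests_changed.
Round 4 — r9, r13, derive src_changed, hdr_changed.
hdr_changed first appears in round 4.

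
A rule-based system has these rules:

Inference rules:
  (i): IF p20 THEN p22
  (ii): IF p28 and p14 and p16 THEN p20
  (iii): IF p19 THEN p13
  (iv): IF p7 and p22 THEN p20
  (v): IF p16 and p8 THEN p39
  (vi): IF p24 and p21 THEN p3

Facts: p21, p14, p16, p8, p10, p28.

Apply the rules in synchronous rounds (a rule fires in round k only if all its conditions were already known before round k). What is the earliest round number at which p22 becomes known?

Round 1: (ii) [IF p28 and p14 and p16 THEN p20]; (v) [IF p16 and p8 THEN p39]. New: p20, p39.
Round 2: (i) [IF p20 THEN p22]. New: p22.
p22 first appears in round 2.

2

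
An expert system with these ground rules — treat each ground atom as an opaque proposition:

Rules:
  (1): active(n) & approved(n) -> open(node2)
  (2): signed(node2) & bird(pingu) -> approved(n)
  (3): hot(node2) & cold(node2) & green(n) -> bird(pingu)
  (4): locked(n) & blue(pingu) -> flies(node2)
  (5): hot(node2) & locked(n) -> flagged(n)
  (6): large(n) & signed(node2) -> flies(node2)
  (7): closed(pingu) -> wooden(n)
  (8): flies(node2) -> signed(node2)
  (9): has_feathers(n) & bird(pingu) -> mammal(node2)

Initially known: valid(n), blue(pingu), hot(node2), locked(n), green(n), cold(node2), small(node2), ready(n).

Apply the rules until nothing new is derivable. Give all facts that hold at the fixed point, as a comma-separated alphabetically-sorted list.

approved(n), bird(pingu), blue(pingu), cold(node2), flagged(n), flies(node2), green(n), hot(node2), locked(n), ready(n), signed(node2), small(node2), valid(n)

[1] (3) [hot(node2) & cold(node2) & green(n) -> bird(pingu)]; (4) [locked(n) & blue(pingu) -> flies(node2)]; (5) [hot(node2) & locked(n) -> flagged(n)]. ⇒ new: bird(pingu), flies(node2), flagged(n).
[2] (8) [flies(node2) -> signed(node2)]. ⇒ new: signed(node2).
[3] (2) [signed(node2) & bird(pingu) -> approved(n)]. ⇒ new: approved(n).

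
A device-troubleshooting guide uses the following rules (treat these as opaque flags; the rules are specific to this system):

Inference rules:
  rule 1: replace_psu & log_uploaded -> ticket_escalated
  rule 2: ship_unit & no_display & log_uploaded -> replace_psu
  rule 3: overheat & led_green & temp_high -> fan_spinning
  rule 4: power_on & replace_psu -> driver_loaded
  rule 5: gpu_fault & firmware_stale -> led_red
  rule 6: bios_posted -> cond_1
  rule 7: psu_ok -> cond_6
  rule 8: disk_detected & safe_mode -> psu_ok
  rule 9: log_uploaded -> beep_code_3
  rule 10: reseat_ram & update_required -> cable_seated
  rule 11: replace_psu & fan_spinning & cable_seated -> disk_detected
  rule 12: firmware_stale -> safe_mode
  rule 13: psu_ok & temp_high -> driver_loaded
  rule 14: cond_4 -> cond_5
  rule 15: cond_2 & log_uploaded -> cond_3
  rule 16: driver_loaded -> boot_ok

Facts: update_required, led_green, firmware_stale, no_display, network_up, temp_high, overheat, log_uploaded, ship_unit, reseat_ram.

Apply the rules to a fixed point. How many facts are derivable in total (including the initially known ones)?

21

Round 1: rule 2 [ship_unit & no_display & log_uploaded -> replace_psu]; rule 3 [overheat & led_green & temp_high -> fan_spinning]; rule 9 [log_uploaded -> beep_code_3]; rule 10 [reseat_ram & update_required -> cable_seated]; rule 12 [firmware_stale -> safe_mode]. Adds replace_psu, fan_spinning, beep_code_3, cable_seated, safe_mode.
Round 2: rule 1 [replace_psu & log_uploaded -> ticket_escalated]; rule 11 [replace_psu & fan_spinning & cable_seated -> disk_detected]. Adds ticket_escalated, disk_detected.
Round 3: rule 8 [disk_detected & safe_mode -> psu_ok]. Adds psu_ok.
Round 4: rule 7 [psu_ok -> cond_6]; rule 13 [psu_ok & temp_high -> driver_loaded]. Adds cond_6, driver_loaded.
Round 5: rule 16 [driver_loaded -> boot_ok]. Adds boot_ok.
Closure: {beep_code_3, boot_ok, cable_seated, cond_6, disk_detected, driver_loaded, fan_spinning, firmware_stale, led_green, log_uploaded, network_up, no_display, overheat, psu_ok, replace_psu, reseat_ram, safe_mode, ship_unit, temp_high, ticket_escalated, update_required} — 21 facts.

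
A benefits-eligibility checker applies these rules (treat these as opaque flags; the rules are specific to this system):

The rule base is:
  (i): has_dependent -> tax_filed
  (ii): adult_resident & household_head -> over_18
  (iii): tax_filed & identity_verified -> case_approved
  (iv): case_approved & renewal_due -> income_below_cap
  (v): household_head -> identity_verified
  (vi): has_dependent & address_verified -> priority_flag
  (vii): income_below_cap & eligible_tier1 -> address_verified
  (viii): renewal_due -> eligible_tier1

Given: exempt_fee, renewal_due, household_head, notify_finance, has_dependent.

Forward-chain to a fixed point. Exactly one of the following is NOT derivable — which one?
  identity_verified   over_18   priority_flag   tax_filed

over_18

Round 1: (i) [has_dependent -> tax_filed]; (v) [household_head -> identity_verified]; (viii) [renewal_due -> eligible_tier1]. Adds tax_filed, identity_verified, eligible_tier1.
Round 2: (iii) [tax_filed & identity_verified -> case_approved]. Adds case_approved.
Round 3: (iv) [case_approved & renewal_due -> income_below_cap]. Adds income_below_cap.
Round 4: (vii) [income_below_cap & eligible_tier1 -> address_verified]. Adds address_verified.
Round 5: (vi) [has_dependent & address_verified -> priority_flag]. Adds priority_flag.
Derived: tax_filed (round 1), identity_verified (round 1), priority_flag (round 5). over_18 never appears in any round.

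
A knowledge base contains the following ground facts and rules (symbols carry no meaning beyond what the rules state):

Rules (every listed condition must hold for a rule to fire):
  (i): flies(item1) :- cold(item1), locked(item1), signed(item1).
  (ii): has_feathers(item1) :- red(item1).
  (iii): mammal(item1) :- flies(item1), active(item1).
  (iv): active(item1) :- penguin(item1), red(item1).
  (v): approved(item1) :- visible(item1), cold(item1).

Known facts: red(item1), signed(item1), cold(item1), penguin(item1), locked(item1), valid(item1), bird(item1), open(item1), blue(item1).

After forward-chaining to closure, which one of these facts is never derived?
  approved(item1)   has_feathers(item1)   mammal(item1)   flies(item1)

Round 1: (i) [flies(item1) :- cold(item1), locked(item1), signed(item1).]; (ii) [has_feathers(item1) :- red(item1).]; (iv) [active(item1) :- penguin(item1), red(item1).]. Adds flies(item1), has_feathers(item1), active(item1).
Round 2: (iii) [mammal(item1) :- flies(item1), active(item1).]. Adds mammal(item1).
Derived: flies(item1) (round 1), mammal(item1) (round 2), has_feathers(item1) (round 1). approved(item1) never appears in any round.

approved(item1)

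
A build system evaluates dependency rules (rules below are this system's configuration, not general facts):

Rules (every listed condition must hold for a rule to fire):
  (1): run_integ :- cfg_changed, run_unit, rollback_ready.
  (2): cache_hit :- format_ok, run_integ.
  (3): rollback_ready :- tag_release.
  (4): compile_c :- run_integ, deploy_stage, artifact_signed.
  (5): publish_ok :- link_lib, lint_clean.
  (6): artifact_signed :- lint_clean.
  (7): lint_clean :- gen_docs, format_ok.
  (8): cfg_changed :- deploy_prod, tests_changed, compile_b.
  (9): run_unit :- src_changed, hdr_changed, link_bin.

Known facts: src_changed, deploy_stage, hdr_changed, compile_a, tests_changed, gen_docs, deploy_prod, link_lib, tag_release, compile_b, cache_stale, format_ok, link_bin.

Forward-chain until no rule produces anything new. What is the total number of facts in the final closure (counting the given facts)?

22

Round 1: (3) [rollback_ready :- tag_release.]; (7) [lint_clean :- gen_docs, format_ok.]; (8) [cfg_changed :- deploy_prod, tests_changed, compile_b.]; (9) [run_unit :- src_changed, hdr_changed, link_bin.]. New: rollback_ready, lint_clean, cfg_changed, run_unit.
Round 2: (1) [run_integ :- cfg_changed, run_unit, rollback_ready.]; (5) [publish_ok :- link_lib, lint_clean.]; (6) [artifact_signed :- lint_clean.]. New: run_integ, publish_ok, artifact_signed.
Round 3: (2) [cache_hit :- format_ok, run_integ.]; (4) [compile_c :- run_integ, deploy_stage, artifact_signed.]. New: cache_hit, compile_c.
Closure: {artifact_signed, cache_hit, cache_stale, cfg_changed, compile_a, compile_b, compile_c, deploy_prod, deploy_stage, format_ok, gen_docs, hdr_changed, link_bin, link_lib, lint_clean, publish_ok, rollback_ready, run_integ, run_unit, src_changed, tag_release, tests_changed} — 22 facts.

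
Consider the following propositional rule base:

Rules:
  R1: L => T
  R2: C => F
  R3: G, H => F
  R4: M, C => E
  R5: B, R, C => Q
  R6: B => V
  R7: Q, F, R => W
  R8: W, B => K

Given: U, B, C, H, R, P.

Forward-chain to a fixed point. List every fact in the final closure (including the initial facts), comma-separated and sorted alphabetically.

Round 1 — R2, R5, R6, derive F, Q, V.
Round 2 — R7, derive W.
Round 3 — R8, derive K.

B, C, F, H, K, P, Q, R, U, V, W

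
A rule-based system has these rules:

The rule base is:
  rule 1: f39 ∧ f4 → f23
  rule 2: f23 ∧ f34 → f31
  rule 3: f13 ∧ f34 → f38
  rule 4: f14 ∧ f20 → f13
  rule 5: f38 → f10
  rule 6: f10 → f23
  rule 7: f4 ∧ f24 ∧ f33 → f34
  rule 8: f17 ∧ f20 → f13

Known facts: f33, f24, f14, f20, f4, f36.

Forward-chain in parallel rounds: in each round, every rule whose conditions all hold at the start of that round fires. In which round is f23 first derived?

Round 1: rule 4 [f14 ∧ f20 → f13]; rule 7 [f4 ∧ f24 ∧ f33 → f34]. New: f13, f34.
Round 2: rule 3 [f13 ∧ f34 → f38]. New: f38.
Round 3: rule 5 [f38 → f10]. New: f10.
Round 4: rule 6 [f10 → f23]. New: f23.
f23 first appears in round 4.

4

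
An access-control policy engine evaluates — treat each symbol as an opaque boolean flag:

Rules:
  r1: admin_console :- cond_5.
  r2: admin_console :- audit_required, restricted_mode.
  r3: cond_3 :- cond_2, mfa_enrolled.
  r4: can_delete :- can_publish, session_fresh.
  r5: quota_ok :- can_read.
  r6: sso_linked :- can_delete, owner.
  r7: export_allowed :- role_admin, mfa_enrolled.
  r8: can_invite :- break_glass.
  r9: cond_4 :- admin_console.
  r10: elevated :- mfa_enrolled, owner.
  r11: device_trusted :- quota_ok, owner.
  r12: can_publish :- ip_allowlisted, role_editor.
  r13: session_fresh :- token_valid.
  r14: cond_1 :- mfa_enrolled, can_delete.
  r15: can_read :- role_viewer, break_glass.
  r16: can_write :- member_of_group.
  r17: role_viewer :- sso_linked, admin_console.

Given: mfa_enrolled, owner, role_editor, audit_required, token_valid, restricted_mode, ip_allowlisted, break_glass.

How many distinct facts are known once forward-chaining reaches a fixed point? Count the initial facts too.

21

Round 1 fires r2, r8, r10, r12, r13, giving admin_console, can_invite, elevated, can_publish, session_fresh.
Round 2 fires r4, r9, giving can_delete, cond_4.
Round 3 fires r6, r14, giving sso_linked, cond_1.
Round 4 fires r17, giving role_viewer.
Round 5 fires r15, giving can_read.
Round 6 fires r5, giving quota_ok.
Round 7 fires r11, giving device_trusted.
Closure: {admin_console, audit_required, break_glass, can_delete, can_invite, can_publish, can_read, cond_1, cond_4, device_trusted, elevated, ip_allowlisted, mfa_enrolled, owner, quota_ok, restricted_mode, role_editor, role_viewer, session_fresh, sso_linked, token_valid} — 21 facts.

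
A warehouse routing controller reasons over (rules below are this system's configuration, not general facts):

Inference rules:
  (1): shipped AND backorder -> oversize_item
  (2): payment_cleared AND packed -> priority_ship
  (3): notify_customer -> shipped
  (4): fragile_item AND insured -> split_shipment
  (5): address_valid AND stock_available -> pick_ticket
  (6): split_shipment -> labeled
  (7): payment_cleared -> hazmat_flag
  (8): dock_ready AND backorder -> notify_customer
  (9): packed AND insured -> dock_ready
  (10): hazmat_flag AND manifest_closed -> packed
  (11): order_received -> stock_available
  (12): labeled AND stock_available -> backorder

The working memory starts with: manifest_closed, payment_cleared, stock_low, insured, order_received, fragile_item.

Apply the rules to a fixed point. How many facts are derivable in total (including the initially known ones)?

Round 1 — (4), (7), (11), derive split_shipment, hazmat_flag, stock_available.
Round 2 — (6), (10), derive labeled, packed.
Round 3 — (2), (9), (12), derive priority_ship, dock_ready, backorder.
Round 4 — (8), derive notify_customer.
Round 5 — (3), derive shipped.
Round 6 — (1), derive oversize_item.
Closure: {backorder, dock_ready, fragile_item, hazmat_flag, insured, labeled, manifest_closed, notify_customer, order_received, oversize_item, packed, payment_cleared, priority_ship, shipped, split_shipment, stock_available, stock_low} — 17 facts.

17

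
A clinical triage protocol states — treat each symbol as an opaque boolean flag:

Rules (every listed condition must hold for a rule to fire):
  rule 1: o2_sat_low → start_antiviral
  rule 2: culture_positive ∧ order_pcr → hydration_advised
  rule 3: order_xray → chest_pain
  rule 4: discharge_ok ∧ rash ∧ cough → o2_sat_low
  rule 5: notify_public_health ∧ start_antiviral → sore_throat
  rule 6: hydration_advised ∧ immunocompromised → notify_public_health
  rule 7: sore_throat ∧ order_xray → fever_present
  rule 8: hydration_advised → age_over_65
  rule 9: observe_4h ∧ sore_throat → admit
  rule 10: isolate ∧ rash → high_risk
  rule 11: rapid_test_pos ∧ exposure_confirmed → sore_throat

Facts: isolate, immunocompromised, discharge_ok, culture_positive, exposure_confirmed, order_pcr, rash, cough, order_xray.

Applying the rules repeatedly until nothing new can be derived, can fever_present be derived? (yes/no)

yes

Round 1 fires rule 2, rule 3, rule 4, rule 10, giving hydration_advised, chest_pain, o2_sat_low, high_risk.
Round 2 fires rule 1, rule 6, rule 8, giving start_antiviral, notify_public_health, age_over_65.
Round 3 fires rule 5, giving sore_throat.
Round 4 fires rule 7, giving fever_present.
fever_present appears in round 4, so it is derivable.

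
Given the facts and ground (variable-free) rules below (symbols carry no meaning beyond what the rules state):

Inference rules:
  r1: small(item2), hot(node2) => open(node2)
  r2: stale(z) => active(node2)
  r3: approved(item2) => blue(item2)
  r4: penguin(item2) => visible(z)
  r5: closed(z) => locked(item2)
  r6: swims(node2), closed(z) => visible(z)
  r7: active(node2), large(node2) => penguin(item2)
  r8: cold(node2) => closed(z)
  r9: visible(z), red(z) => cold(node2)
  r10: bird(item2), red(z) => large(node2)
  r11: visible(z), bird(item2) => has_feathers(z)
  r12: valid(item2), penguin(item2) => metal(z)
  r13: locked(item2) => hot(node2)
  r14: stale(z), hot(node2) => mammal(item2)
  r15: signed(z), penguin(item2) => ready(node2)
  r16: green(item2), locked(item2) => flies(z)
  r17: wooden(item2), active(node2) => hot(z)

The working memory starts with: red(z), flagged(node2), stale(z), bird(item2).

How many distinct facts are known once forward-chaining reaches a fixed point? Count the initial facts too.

14

Round 1: r2 [stale(z) => active(node2)]; r10 [bird(item2), red(z) => large(node2)]. Adds active(node2), large(node2).
Round 2: r7 [active(node2), large(node2) => penguin(item2)]. Adds penguin(item2).
Round 3: r4 [penguin(item2) => visible(z)]. Adds visible(z).
Round 4: r9 [visible(z), red(z) => cold(node2)]; r11 [visible(z), bird(item2) => has_feathers(z)]. Adds cold(node2), has_feathers(z).
Round 5: r8 [cold(node2) => closed(z)]. Adds closed(z).
Round 6: r5 [closed(z) => locked(item2)]. Adds locked(item2).
Round 7: r13 [locked(item2) => hot(node2)]. Adds hot(node2).
Round 8: r14 [stale(z), hot(node2) => mammal(item2)]. Adds mammal(item2).
Closure: {active(node2), bird(item2), closed(z), cold(node2), flagged(node2), has_feathers(z), hot(node2), large(node2), locked(item2), mammal(item2), penguin(item2), red(z), stale(z), visible(z)} — 14 facts.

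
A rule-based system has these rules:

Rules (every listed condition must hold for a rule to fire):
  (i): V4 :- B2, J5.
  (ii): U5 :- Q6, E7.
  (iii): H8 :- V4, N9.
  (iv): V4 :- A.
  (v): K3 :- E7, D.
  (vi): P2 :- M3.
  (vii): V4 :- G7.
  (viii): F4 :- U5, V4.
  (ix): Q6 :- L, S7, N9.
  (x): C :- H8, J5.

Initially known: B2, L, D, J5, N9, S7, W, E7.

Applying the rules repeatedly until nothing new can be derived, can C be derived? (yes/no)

yes

Round 1: (i) [V4 :- B2, J5.]; (v) [K3 :- E7, D.]; (ix) [Q6 :- L, S7, N9.]. New: V4, K3, Q6.
Round 2: (ii) [U5 :- Q6, E7.]; (iii) [H8 :- V4, N9.]. New: U5, H8.
Round 3: (viii) [F4 :- U5, V4.]; (x) [C :- H8, J5.]. New: F4, C.
C appears in round 3, so it is derivable.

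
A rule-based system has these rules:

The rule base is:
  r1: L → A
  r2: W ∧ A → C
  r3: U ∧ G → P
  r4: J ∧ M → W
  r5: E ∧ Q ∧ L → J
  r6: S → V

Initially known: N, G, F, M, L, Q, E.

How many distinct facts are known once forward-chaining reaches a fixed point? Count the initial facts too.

[1] r1 [L → A]; r5 [E ∧ Q ∧ L → J]. ⇒ new: A, J.
[2] r4 [J ∧ M → W]. ⇒ new: W.
[3] r2 [W ∧ A → C]. ⇒ new: C.
Closure: {A, C, E, F, G, J, L, M, N, Q, W} — 11 facts.

11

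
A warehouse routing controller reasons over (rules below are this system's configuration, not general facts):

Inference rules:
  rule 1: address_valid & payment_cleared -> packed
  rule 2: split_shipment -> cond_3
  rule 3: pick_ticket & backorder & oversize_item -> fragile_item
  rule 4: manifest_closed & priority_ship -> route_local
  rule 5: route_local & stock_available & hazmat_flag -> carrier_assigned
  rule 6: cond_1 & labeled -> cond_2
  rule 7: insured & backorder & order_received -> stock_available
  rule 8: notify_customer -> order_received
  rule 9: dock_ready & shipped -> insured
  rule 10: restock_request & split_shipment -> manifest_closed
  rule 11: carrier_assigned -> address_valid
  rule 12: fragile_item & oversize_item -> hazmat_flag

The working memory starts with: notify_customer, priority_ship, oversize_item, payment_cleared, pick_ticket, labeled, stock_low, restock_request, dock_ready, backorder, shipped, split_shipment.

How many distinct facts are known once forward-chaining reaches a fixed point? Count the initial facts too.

Round 1 — rule 2, rule 3, rule 8, rule 9, rule 10, derive cond_3, fragile_item, order_received, insured, manifest_closed.
Round 2 — rule 4, rule 7, rule 12, derive route_local, stock_available, hazmat_flag.
Round 3 — rule 5, derive carrier_assigned.
Round 4 — rule 11, derive address_valid.
Round 5 — rule 1, derive packed.
Closure: {address_valid, backorder, carrier_assigned, cond_3, dock_ready, fragile_item, hazmat_flag, insured, labeled, manifest_closed, notify_customer, order_received, oversize_item, packed, payment_cleared, pick_ticket, priority_ship, restock_request, route_local, shipped, split_shipment, stock_available, stock_low} — 23 facts.

23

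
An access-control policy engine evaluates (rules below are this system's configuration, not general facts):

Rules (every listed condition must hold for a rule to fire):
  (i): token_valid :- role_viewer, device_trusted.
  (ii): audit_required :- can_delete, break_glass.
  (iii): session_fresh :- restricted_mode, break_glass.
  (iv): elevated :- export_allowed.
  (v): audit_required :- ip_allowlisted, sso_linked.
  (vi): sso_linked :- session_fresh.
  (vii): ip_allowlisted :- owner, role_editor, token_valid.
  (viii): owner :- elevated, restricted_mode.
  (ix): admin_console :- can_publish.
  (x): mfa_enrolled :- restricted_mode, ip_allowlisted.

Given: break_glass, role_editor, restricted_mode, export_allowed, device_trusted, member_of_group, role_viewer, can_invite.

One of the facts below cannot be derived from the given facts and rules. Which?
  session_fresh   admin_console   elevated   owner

Round 1 fires (i), (iii), (iv), giving token_valid, session_fresh, elevated.
Round 2 fires (vi), (viii), giving sso_linked, owner.
Round 3 fires (vii), giving ip_allowlisted.
Round 4 fires (v), (x), giving audit_required, mfa_enrolled.
Derived: elevated (round 1), session_fresh (round 1), owner (round 2). admin_console never appears in any round.

admin_console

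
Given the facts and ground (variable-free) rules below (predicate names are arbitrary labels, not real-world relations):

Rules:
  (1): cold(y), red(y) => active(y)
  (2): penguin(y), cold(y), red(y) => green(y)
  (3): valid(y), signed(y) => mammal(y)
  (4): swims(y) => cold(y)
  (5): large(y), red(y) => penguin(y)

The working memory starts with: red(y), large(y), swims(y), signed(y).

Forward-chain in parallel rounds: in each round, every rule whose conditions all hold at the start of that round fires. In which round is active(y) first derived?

[1] (4) [swims(y) => cold(y)]; (5) [large(y), red(y) => penguin(y)]. ⇒ new: cold(y), penguin(y).
[2] (1) [cold(y), red(y) => active(y)]; (2) [penguin(y), cold(y), red(y) => green(y)]. ⇒ new: active(y), green(y).
active(y) first appears in round 2.

2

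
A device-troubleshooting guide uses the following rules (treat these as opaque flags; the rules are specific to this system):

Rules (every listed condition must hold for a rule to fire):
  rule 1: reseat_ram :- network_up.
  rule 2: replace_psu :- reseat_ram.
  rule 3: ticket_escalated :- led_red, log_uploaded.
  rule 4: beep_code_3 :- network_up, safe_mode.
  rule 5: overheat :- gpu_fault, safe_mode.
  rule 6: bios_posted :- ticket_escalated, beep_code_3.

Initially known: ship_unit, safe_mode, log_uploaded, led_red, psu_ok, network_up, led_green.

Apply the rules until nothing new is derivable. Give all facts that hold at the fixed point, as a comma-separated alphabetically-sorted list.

beep_code_3, bios_posted, led_green, led_red, log_uploaded, network_up, psu_ok, replace_psu, reseat_ram, safe_mode, ship_unit, ticket_escalated

Round 1 fires rule 1, rule 3, rule 4, giving reseat_ram, ticket_escalated, beep_code_3.
Round 2 fires rule 2, rule 6, giving replace_psu, bios_posted.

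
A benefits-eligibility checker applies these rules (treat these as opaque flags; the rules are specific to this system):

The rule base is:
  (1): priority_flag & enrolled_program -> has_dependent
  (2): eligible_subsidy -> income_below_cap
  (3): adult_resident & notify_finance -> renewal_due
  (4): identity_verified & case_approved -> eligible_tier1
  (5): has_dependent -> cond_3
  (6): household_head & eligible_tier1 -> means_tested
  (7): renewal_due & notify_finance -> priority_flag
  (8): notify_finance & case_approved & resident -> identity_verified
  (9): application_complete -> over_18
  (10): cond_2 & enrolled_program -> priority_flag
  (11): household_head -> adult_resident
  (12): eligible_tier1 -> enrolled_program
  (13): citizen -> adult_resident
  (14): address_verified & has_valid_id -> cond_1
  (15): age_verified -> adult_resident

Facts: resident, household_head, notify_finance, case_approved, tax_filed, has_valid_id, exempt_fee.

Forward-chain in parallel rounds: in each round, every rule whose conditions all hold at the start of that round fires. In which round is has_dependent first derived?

Round 1 — (8), (11), derive identity_verified, adult_resident.
Round 2 — (3), (4), derive renewal_due, eligible_tier1.
Round 3 — (6), (7), (12), derive means_tested, priority_flag, enrolled_program.
Round 4 — (1), derive has_dependent.
has_dependent first appears in round 4.

4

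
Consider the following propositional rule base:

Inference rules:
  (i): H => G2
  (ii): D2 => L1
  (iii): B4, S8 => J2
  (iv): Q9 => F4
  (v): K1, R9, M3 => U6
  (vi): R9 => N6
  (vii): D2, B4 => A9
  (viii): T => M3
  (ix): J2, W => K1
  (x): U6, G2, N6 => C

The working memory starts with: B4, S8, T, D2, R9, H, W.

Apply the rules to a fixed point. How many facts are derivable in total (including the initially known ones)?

[1] (i) [H => G2]; (ii) [D2 => L1]; (iii) [B4, S8 => J2]; (vi) [R9 => N6]; (vii) [D2, B4 => A9]; (viii) [T => M3]. ⇒ new: G2, L1, J2, N6, A9, M3.
[2] (ix) [J2, W => K1]. ⇒ new: K1.
[3] (v) [K1, R9, M3 => U6]. ⇒ new: U6.
[4] (x) [U6, G2, N6 => C]. ⇒ new: C.
Closure: {A9, B4, C, D2, G2, H, J2, K1, L1, M3, N6, R9, S8, T, U6, W} — 16 facts.

16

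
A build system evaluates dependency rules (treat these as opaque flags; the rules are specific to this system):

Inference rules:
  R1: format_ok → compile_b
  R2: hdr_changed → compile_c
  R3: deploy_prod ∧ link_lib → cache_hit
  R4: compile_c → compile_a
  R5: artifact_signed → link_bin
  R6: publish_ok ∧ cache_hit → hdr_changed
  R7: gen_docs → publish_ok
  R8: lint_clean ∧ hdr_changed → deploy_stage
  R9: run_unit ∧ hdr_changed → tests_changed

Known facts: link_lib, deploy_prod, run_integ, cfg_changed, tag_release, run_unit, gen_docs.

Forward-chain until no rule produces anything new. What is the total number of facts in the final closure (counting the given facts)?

Round 1: R3 [deploy_prod ∧ link_lib → cache_hit]; R7 [gen_docs → publish_ok]. Adds cache_hit, publish_ok.
Round 2: R6 [publish_ok ∧ cache_hit → hdr_changed]. Adds hdr_changed.
Round 3: R2 [hdr_changed → compile_c]; R9 [run_unit ∧ hdr_changed → tests_changed]. Adds compile_c, tests_changed.
Round 4: R4 [compile_c → compile_a]. Adds compile_a.
Closure: {cache_hit, cfg_changed, compile_a, compile_c, deploy_prod, gen_docs, hdr_changed, link_lib, publish_ok, run_integ, run_unit, tag_release, tests_changed} — 13 facts.

13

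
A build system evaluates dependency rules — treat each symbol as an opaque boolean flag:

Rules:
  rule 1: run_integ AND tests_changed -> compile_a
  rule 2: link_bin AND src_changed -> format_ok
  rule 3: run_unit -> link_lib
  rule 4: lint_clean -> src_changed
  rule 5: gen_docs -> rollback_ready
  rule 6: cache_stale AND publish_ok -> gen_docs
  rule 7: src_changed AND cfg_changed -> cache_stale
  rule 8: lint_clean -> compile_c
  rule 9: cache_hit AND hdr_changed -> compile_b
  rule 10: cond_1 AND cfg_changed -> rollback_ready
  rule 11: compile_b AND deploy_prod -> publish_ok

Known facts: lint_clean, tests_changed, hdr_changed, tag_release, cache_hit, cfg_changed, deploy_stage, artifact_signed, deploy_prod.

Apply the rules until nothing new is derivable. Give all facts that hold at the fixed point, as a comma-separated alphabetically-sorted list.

artifact_signed, cache_hit, cache_stale, cfg_changed, compile_b, compile_c, deploy_prod, deploy_stage, gen_docs, hdr_changed, lint_clean, publish_ok, rollback_ready, src_changed, tag_release, tests_changed

Round 1 fires rule 4, rule 8, rule 9, giving src_changed, compile_c, compile_b.
Round 2 fires rule 7, rule 11, giving cache_stale, publish_ok.
Round 3 fires rule 6, giving gen_docs.
Round 4 fires rule 5, giving rollback_ready.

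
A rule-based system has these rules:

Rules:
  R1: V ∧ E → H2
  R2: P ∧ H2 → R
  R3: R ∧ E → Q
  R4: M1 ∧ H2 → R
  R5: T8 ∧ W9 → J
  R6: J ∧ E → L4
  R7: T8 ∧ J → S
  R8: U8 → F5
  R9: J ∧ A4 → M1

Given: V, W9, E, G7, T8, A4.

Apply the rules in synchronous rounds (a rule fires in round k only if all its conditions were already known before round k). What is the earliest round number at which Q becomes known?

4

Round 1: R1 [V ∧ E → H2]; R5 [T8 ∧ W9 → J]. New: H2, J.
Round 2: R6 [J ∧ E → L4]; R7 [T8 ∧ J → S]; R9 [J ∧ A4 → M1]. New: L4, S, M1.
Round 3: R4 [M1 ∧ H2 → R]. New: R.
Round 4: R3 [R ∧ E → Q]. New: Q.
Q first appears in round 4.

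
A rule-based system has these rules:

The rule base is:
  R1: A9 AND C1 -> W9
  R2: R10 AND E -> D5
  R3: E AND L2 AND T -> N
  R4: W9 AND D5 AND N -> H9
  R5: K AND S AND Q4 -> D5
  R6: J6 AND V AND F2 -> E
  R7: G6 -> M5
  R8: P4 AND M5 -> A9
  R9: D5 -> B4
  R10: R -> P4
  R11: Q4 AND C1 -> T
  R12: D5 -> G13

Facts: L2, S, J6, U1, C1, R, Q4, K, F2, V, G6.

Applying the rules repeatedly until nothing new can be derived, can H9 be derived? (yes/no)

[1] R5 [K AND S AND Q4 -> D5]; R6 [J6 AND V AND F2 -> E]; R7 [G6 -> M5]; R10 [R -> P4]; R11 [Q4 AND C1 -> T]. ⇒ new: D5, E, M5, P4, T.
[2] R3 [E AND L2 AND T -> N]; R8 [P4 AND M5 -> A9]; R9 [D5 -> B4]; R12 [D5 -> G13]. ⇒ new: N, A9, B4, G13.
[3] R1 [A9 AND C1 -> W9]. ⇒ new: W9.
[4] R4 [W9 AND D5 AND N -> H9]. ⇒ new: H9.
H9 appears in round 4, so it is derivable.

yes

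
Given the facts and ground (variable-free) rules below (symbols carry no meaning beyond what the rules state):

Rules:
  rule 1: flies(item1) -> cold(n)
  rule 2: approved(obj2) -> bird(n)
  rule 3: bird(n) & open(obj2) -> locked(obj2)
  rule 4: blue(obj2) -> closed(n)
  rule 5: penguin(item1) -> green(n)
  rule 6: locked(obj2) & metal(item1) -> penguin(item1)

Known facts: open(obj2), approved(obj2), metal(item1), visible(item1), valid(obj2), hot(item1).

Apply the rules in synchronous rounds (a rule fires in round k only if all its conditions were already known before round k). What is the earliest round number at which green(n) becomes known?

4

Round 1: rule 2 [approved(obj2) -> bird(n)]. Adds bird(n).
Round 2: rule 3 [bird(n) & open(obj2) -> locked(obj2)]. Adds locked(obj2).
Round 3: rule 6 [locked(obj2) & metal(item1) -> penguin(item1)]. Adds penguin(item1).
Round 4: rule 5 [penguin(item1) -> green(n)]. Adds green(n).
green(n) first appears in round 4.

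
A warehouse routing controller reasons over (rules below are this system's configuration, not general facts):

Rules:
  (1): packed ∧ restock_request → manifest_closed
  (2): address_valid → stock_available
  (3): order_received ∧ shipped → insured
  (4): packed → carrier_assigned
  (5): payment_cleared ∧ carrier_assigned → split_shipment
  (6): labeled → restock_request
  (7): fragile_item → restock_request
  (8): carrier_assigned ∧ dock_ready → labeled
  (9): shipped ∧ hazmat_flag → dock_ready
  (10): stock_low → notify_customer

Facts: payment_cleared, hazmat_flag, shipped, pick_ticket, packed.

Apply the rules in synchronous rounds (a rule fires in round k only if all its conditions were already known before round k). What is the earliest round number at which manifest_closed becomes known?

Round 1 — (4), (9), derive carrier_assigned, dock_ready.
Round 2 — (5), (8), derive split_shipment, labeled.
Round 3 — (6), derive restock_request.
Round 4 — (1), derive manifest_closed.
manifest_closed first appears in round 4.

4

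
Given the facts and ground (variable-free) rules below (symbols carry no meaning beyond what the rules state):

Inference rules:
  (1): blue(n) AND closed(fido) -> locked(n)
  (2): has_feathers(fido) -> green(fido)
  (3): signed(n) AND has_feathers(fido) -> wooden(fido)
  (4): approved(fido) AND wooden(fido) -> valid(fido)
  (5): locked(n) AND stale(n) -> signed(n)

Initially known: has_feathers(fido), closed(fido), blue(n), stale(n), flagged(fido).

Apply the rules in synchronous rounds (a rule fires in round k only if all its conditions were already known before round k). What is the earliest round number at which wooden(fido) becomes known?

3

Round 1: (1) [blue(n) AND closed(fido) -> locked(n)]; (2) [has_feathers(fido) -> green(fido)]. Adds locked(n), green(fido).
Round 2: (5) [locked(n) AND stale(n) -> signed(n)]. Adds signed(n).
Round 3: (3) [signed(n) AND has_feathers(fido) -> wooden(fido)]. Adds wooden(fido).
wooden(fido) first appears in round 3.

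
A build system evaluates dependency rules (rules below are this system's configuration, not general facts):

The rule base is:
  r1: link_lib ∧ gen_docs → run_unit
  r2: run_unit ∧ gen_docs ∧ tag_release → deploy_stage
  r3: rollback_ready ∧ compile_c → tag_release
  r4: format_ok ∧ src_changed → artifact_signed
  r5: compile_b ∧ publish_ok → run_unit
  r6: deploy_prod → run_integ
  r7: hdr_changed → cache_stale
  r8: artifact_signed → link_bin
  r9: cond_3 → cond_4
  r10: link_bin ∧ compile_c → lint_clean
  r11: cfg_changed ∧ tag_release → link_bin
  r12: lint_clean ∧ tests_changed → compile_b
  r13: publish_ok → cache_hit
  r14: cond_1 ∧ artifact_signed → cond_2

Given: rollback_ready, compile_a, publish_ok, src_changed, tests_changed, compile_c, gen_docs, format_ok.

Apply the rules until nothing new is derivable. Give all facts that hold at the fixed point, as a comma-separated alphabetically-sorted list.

Round 1 — r3, r4, r13, derive tag_release, artifact_signed, cache_hit.
Round 2 — r8, derive link_bin.
Round 3 — r10, derive lint_clean.
Round 4 — r12, derive compile_b.
Round 5 — r5, derive run_unit.
Round 6 — r2, derive deploy_stage.

artifact_signed, cache_hit, compile_a, compile_b, compile_c, deploy_stage, format_ok, gen_docs, link_bin, lint_clean, publish_ok, rollback_ready, run_unit, src_changed, tag_release, tests_changed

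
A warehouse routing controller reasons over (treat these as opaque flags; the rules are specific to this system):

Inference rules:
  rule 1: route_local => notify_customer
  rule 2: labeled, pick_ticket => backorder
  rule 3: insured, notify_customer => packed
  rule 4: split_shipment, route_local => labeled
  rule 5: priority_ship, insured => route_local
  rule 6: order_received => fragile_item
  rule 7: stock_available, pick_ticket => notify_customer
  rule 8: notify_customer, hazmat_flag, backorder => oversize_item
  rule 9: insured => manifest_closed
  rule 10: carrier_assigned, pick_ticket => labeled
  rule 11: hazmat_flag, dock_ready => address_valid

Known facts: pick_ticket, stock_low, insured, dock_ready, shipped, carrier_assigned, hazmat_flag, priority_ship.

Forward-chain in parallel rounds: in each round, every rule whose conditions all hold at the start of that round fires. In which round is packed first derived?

Round 1: rule 5 [priority_ship, insured => route_local]; rule 9 [insured => manifest_closed]; rule 10 [carrier_assigned, pick_ticket => labeled]; rule 11 [hazmat_flag, dock_ready => address_valid]. New: route_local, manifest_closed, labeled, address_valid.
Round 2: rule 1 [route_local => notify_customer]; rule 2 [labeled, pick_ticket => backorder]. New: notify_customer, backorder.
Round 3: rule 3 [insured, notify_customer => packed]; rule 8 [notify_customer, hazmat_flag, backorder => oversize_item]. New: packed, oversize_item.
packed first appears in round 3.

3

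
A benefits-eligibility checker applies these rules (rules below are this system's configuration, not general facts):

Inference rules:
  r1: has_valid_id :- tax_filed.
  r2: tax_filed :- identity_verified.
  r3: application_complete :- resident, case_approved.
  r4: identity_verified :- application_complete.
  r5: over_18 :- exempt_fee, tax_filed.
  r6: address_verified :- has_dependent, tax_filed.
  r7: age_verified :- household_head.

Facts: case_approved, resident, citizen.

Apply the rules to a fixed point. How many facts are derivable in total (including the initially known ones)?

7

Round 1 fires r3, giving application_complete.
Round 2 fires r4, giving identity_verified.
Round 3 fires r2, giving tax_filed.
Round 4 fires r1, giving has_valid_id.
Closure: {application_complete, case_approved, citizen, has_valid_id, identity_verified, resident, tax_filed} — 7 facts.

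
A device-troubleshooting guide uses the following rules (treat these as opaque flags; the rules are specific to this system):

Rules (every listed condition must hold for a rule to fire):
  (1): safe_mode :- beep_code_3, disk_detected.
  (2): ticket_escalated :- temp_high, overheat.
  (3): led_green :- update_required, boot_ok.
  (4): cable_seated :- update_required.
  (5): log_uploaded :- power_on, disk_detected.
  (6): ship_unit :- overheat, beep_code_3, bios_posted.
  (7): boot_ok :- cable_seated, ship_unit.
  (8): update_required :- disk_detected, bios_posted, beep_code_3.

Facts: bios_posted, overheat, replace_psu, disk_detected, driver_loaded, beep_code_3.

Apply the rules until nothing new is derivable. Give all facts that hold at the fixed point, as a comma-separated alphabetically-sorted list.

beep_code_3, bios_posted, boot_ok, cable_seated, disk_detected, driver_loaded, led_green, overheat, replace_psu, safe_mode, ship_unit, update_required

Round 1: (1) [safe_mode :- beep_code_3, disk_detected.]; (6) [ship_unit :- overheat, beep_code_3, bios_posted.]; (8) [update_required :- disk_detected, bios_posted, beep_code_3.]. New: safe_mode, ship_unit, update_required.
Round 2: (4) [cable_seated :- update_required.]. New: cable_seated.
Round 3: (7) [boot_ok :- cable_seated, ship_unit.]. New: boot_ok.
Round 4: (3) [led_green :- update_required, boot_ok.]. New: led_green.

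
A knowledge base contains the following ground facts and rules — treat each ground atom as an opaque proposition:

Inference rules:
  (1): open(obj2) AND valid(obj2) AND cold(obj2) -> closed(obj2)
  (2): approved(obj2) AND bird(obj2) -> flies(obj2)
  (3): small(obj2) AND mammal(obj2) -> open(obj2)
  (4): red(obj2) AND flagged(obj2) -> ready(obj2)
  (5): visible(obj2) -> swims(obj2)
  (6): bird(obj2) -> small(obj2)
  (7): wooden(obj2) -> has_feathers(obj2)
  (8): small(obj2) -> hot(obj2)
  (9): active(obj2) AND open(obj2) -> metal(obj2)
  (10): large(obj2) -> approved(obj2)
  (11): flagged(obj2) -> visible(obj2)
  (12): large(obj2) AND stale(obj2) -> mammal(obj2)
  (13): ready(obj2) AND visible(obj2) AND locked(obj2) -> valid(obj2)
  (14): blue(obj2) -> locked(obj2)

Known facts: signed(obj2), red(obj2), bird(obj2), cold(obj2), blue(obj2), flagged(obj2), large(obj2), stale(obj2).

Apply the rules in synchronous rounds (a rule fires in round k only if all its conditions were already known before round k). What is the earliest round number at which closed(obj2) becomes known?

Round 1: (4) [red(obj2) AND flagged(obj2) -> ready(obj2)]; (6) [bird(obj2) -> small(obj2)]; (10) [large(obj2) -> approved(obj2)]; (11) [flagged(obj2) -> visible(obj2)]; (12) [large(obj2) AND stale(obj2) -> mammal(obj2)]; (14) [blue(obj2) -> locked(obj2)]. New: ready(obj2), small(obj2), approved(obj2), visible(obj2), mammal(obj2), locked(obj2).
Round 2: (2) [approved(obj2) AND bird(obj2) -> flies(obj2)]; (3) [small(obj2) AND mammal(obj2) -> open(obj2)]; (5) [visible(obj2) -> swims(obj2)]; (8) [small(obj2) -> hot(obj2)]; (13) [ready(obj2) AND visible(obj2) AND locked(obj2) -> valid(obj2)]. New: flies(obj2), open(obj2), swims(obj2), hot(obj2), valid(obj2).
Round 3: (1) [open(obj2) AND valid(obj2) AND cold(obj2) -> closed(obj2)]. New: closed(obj2).
closed(obj2) first appears in round 3.

3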